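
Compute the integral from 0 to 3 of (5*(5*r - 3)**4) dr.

49815

Let u = 5*r - 3, so du = 5 dr. When r = 0, u = -3; when r = 3, u = 12.
The integral becomes ∫ u**4 du from -3 to 12, with antiderivative u**5/5.
Back in r: F(r) = (5*r - 3)**5/5.
Then F(3) - F(0) = (248832/5) - (-243/5) = 49815.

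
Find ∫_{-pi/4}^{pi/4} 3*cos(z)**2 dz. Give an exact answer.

Use the identity cos^2(z) = (1 + cos(2*z))/2.
An antiderivative is F(z) = 3*z/2 + 3*sin(2*z)/4.
Then F(pi/4) - F(-pi/4) = (3/4 + 3*pi/8) - (-3*pi/8 - 3/4) = 3/2 + 3*pi/4.

3/2 + 3*pi/4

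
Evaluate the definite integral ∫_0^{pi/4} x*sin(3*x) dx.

sqrt(2)*(4 + 3*pi)/72

Integrate by parts once (u = x, dv = sin(3*x) dx).
An antiderivative is F(x) = -x*cos(3*x)/3 + sin(3*x)/9.
Then F(pi/4) - F(0) = (sqrt(2)*(4 + 3*pi)/72) - (0) = sqrt(2)*(4 + 3*pi)/72.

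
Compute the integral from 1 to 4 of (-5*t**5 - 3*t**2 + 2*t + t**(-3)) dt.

-110721/32

By the power rule, an antiderivative is F(t) = -5*t**6/6 - t**3 + t**2 - 1/(2*t**2).
Then F(4) - F(1) = (-332291/96) - (-4/3) = -110721/32.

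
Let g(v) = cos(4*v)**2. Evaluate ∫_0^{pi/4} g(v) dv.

pi/8

Use the identity cos^2(4*v) = (1 + cos(8*v))/2.
An antiderivative is F(v) = v/2 + sin(8*v)/16.
Then F(pi/4) - F(0) = (pi/8) - (0) = pi/8.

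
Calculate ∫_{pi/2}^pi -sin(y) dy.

-1

An antiderivative is F(y) = cos(y).
Then F(pi) - F(pi/2) = (-1) - (0) = -1.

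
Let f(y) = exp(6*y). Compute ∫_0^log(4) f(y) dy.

Let u = exp(y), so du = exp(y) dy. When y = 0, u = 1; when y = log(4), u = 4.
The integral becomes ∫ u**5 du from 1 to 4, with antiderivative u**6/6.
Back in y: F(y) = exp(6*y)/6.
Then F(log(4)) - F(0) = (2048/3) - (1/6) = 1365/2.

1365/2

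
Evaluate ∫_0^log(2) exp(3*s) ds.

7/3

Let u = exp(s), so du = exp(s) ds. When s = 0, u = 1; when s = log(2), u = 2.
The integral becomes ∫ u**2 du from 1 to 2, with antiderivative u**3/3.
Back in s: F(s) = exp(3*s)/3.
Then F(log(2)) - F(0) = (8/3) - (1/3) = 7/3.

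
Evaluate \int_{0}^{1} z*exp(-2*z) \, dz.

Integrate by parts once (u = z, dv = exp(-2*z) dz).
An antiderivative is F(z) = (-2*z - 1)*exp(-2*z)/4.
Then F(1) - F(0) = (-3*exp(-2)/4) - (-1/4) = (-3 + exp(2))*exp(-2)/4.

(-3 + exp(2))*exp(-2)/4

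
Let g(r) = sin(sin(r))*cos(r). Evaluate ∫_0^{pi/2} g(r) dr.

Let u = sin(r), so du = cos(r) dr. When r = 0, u = 0; when r = pi/2, u = 1.
The integral becomes ∫ sin(u) du from 0 to 1, with antiderivative -cos(u).
Back in r: F(r) = -cos(sin(r)).
Then F(pi/2) - F(0) = (-cos(1)) - (-1) = 1 - cos(1).

1 - cos(1)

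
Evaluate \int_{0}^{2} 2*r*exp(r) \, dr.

Integrate by parts once (u = r, dv = 2*exp(r) dr).
An antiderivative is F(r) = (2*r - 2)*exp(r).
Then F(2) - F(0) = (2*exp(2)) - (-2) = 2 + 2*exp(2).

2 + 2*exp(2)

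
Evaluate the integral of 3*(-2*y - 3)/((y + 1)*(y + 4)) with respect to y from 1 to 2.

-6*log(3) - 4*log(2) + 5*log(5)

Factor the denominator: y**2 + 5*y + 4 = (y + 4)(y + 1).
Partial fractions: 3*(-2*y - 3)/((y + 1)*(y + 4)) = -5/(y + 4) - 1/(y + 1).
An antiderivative is F(y) = -log(y + 1) - 5*log(y + 4).
Then F(2) - F(1) = (-6*log(3) - 5*log(2)) - (-5*log(5) - log(2)) = -6*log(3) - 4*log(2) + 5*log(5).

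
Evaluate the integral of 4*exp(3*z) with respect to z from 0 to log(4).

Let u = exp(z), so du = exp(z) dz. When z = 0, u = 1; when z = log(4), u = 4.
The integral becomes 4·∫ u**2 du from 1 to 4, with antiderivative 4*u**3/3.
Back in z: F(z) = 4*exp(3*z)/3.
Then F(log(4)) - F(0) = (256/3) - (4/3) = 84.

84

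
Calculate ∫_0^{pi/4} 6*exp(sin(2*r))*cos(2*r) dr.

-3 + 3*E

Let u = sin(2*r), so du = 2*cos(2*r) dr. When r = 0, u = 0; when r = pi/4, u = 1.
The integral becomes 3·∫ exp(u) du from 0 to 1, with antiderivative 3*exp(u).
Back in r: F(r) = 3*exp(sin(2*r)).
Then F(pi/4) - F(0) = (3*E) - (3) = -3 + 3*E.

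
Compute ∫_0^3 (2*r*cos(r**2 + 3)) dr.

Let u = r**2 + 3, so du = 2*r dr. When r = 0, u = 3; when r = 3, u = 12.
The integral becomes ∫ cos(u) du from 3 to 12, with antiderivative sin(u).
Back in r: F(r) = sin(r**2 + 3).
Then F(3) - F(0) = (sin(12)) - (sin(3)) = sin(12) - sin(3).

sin(12) - sin(3)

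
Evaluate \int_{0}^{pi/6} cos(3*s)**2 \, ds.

Use the identity cos^2(3*s) = (1 + cos(6*s))/2.
An antiderivative is F(s) = s/2 + sin(6*s)/12.
Then F(pi/6) - F(0) = (pi/12) - (0) = pi/12.

pi/12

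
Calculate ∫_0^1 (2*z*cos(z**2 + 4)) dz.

sin(5) - sin(4)

Let u = z**2 + 4, so du = 2*z dz. When z = 0, u = 4; when z = 1, u = 5.
The integral becomes ∫ cos(u) du from 4 to 5, with antiderivative sin(u).
Back in z: F(z) = sin(z**2 + 4).
Then F(1) - F(0) = (sin(5)) - (sin(4)) = sin(5) - sin(4).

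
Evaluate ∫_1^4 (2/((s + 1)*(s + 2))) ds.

log(25/16)

Factor the denominator: s**2 + 3*s + 2 = (s + 2)(s + 1).
Partial fractions: 2/((s + 1)*(s + 2)) = -2/(s + 2) + 2/(s + 1).
An antiderivative is F(s) = 2*log(s + 1) - 2*log(s + 2).
Then F(4) - F(1) = (log(25/36)) - (log(4/9)) = log(25/16).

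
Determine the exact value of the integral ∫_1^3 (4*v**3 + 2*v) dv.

88

By the power rule, an antiderivative is F(v) = v**4 + v**2.
Then F(3) - F(1) = (90) - (2) = 88.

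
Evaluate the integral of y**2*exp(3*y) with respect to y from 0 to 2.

Integrate by parts twice (u = y^2, dv = exp(3*y) dy).
An antiderivative is F(y) = (9*y**2 - 6*y + 2)*exp(3*y)/27.
Then F(2) - F(0) = (26*exp(6)/27) - (2/27) = -2/27 + 26*exp(6)/27.

-2/27 + 26*exp(6)/27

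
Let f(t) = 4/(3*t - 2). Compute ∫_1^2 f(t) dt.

An antiderivative is F(t) = 4*log(3*t - 2)/3.
Then F(2) - F(1) = (8*log(2)/3) - (0) = 8*log(2)/3.

8*log(2)/3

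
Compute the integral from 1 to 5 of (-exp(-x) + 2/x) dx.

An antiderivative is F(x) = 2*log(x) + exp(-x).
Then F(5) - F(1) = (exp(-5) + 2*log(5)) - (exp(-1)) = -exp(-1) + exp(-5) + 2*log(5).

-exp(-1) + exp(-5) + 2*log(5)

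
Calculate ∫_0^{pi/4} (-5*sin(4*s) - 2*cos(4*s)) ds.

An antiderivative is F(s) = -sin(4*s)/2 + 5*cos(4*s)/4.
Then F(pi/4) - F(0) = (-5/4) - (5/4) = -5/2.

-5/2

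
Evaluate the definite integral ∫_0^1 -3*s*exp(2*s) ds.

Integrate by parts once (u = s, dv = -3*exp(2*s) ds).
An antiderivative is F(s) = (-6*s + 3)*exp(2*s)/4.
Then F(1) - F(0) = (-3*exp(2)/4) - (3/4) = -3*exp(2)/4 - 3/4.

-3*exp(2)/4 - 3/4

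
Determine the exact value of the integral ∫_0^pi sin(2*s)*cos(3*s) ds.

Use the identity sin(2*s)cos(3*s) = [sin(5*s) + sin(-s)]/2.
An antiderivative is F(s) = cos(s)/2 - cos(5*s)/10.
Then F(pi) - F(0) = (-2/5) - (2/5) = -4/5.

-4/5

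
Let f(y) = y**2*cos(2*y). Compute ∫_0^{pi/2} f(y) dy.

-pi/4

Integrate by parts twice (u = y^2, dv = cos(2*y) dy).
An antiderivative is F(y) = y**2*sin(2*y)/2 + y*cos(2*y)/2 - sin(2*y)/4.
Then F(pi/2) - F(0) = (-pi/4) - (0) = -pi/4.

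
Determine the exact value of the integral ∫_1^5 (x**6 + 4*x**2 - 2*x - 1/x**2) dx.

1186616/105

By the power rule, an antiderivative is F(x) = x**7/7 + 4*x**3/3 - x**2 + 1/x.
Then F(5) - F(1) = (1186771/105) - (31/21) = 1186616/105.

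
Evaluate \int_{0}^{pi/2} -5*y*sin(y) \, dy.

-5

Integrate by parts once (u = y, dv = -5*sin(y) dy).
An antiderivative is F(y) = 5*y*cos(y) - 5*sin(y).
Then F(pi/2) - F(0) = (-5) - (0) = -5.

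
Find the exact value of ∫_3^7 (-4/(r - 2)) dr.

An antiderivative is F(r) = -4*log(r - 2).
Then F(7) - F(3) = (-4*log(5)) - (0) = -4*log(5).

-4*log(5)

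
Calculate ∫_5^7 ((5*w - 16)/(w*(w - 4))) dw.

Factor the denominator: w**2 - 4*w = w(w - 4).
Partial fractions: (5*w - 16)/(w*(w - 4)) = 4/w + 1/(w - 4).
An antiderivative is F(w) = 4*log(w) + log(w - 4).
Then F(7) - F(5) = (log(3) + 4*log(7)) - (4*log(5)) = -4*log(5) + log(3) + 4*log(7).

-4*log(5) + log(3) + 4*log(7)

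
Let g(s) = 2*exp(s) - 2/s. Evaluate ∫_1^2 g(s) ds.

An antiderivative is F(s) = 2*exp(s) - 2*log(s).
Then F(2) - F(1) = (-2*log(2) + 2*exp(2)) - (2*exp(1)) = -2*exp(1) - 2*log(2) + 2*exp(2).

-2*exp(1) - 2*log(2) + 2*exp(2)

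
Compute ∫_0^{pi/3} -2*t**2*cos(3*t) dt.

4*pi/27

Integrate by parts twice (u = t^2, dv = -2*cos(3*t) dt).
An antiderivative is F(t) = -2*t**2*sin(3*t)/3 - 4*t*cos(3*t)/9 + 4*sin(3*t)/27.
Then F(pi/3) - F(0) = (4*pi/27) - (0) = 4*pi/27.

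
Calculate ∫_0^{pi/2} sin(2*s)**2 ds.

Use the identity sin^2(2*s) = (1 - cos(4*s))/2.
An antiderivative is F(s) = s/2 - sin(4*s)/8.
Then F(pi/2) - F(0) = (pi/4) - (0) = pi/4.

pi/4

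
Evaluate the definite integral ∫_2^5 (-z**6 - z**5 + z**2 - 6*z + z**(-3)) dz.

By the power rule, an antiderivative is F(z) = -z**7/7 - z**6/6 + z**3/3 - 3*z**2 - 1/(2*z**2).
Then F(5) - F(2) = (-2414691/175) - (-2151/56) = -19263753/1400.

-19263753/1400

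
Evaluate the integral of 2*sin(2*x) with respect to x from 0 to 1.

1 - cos(2)

Let u = 2*x, so du = 2 dx. When x = 0, u = 0; when x = 1, u = 2.
The integral becomes ∫ sin(u) du from 0 to 2, with antiderivative -cos(u).
Back in x: F(x) = -cos(2*x).
Then F(1) - F(0) = (-cos(2)) - (-1) = 1 - cos(2).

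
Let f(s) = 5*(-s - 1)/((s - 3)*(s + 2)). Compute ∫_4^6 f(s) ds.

Factor the denominator: s**2 - s - 6 = (s + 2)(s - 3).
Partial fractions: 5*(-s - 1)/((s - 3)*(s + 2)) = -1/(s + 2) - 4/(s - 3).
An antiderivative is F(s) = -4*log(s - 3) - log(s + 2).
Then F(6) - F(4) = (-4*log(3) - 3*log(2)) - (-log(6)) = -3*log(3) - 2*log(2).

-3*log(3) - 2*log(2)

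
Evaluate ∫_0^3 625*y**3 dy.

50625/4

Let u = 5*y, so du = 5 dy. When y = 0, u = 0; when y = 3, u = 15.
The integral becomes ∫ u**3 du from 0 to 15, with antiderivative u**4/4.
Back in y: F(y) = 625*y**4/4.
Then F(3) - F(0) = (50625/4) - (0) = 50625/4.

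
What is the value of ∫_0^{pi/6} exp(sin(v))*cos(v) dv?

Let u = sin(v), so du = cos(v) dv. When v = 0, u = 0; when v = pi/6, u = 1/2.
The integral becomes ∫ exp(u) du from 0 to 1/2, with antiderivative exp(u).
Back in v: F(v) = exp(sin(v)).
Then F(pi/6) - F(0) = (exp(1/2)) - (1) = -1 + exp(1/2).

-1 + exp(1/2)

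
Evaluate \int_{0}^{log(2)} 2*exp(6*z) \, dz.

21

Let u = exp(z), so du = exp(z) dz. When z = 0, u = 1; when z = log(2), u = 2.
The integral becomes 2·∫ u**5 du from 1 to 2, with antiderivative u**6/3.
Back in z: F(z) = exp(6*z)/3.
Then F(log(2)) - F(0) = (64/3) - (1/3) = 21.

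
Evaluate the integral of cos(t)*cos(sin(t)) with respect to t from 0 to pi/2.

sin(1)

Let u = sin(t), so du = cos(t) dt. When t = 0, u = 0; when t = pi/2, u = 1.
The integral becomes ∫ cos(u) du from 0 to 1, with antiderivative sin(u).
Back in t: F(t) = sin(sin(t)).
Then F(pi/2) - F(0) = (sin(1)) - (0) = sin(1).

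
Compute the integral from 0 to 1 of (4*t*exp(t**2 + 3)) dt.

Let u = t**2 + 3, so du = 2*t dt. When t = 0, u = 3; when t = 1, u = 4.
The integral becomes 2·∫ exp(u) du from 3 to 4, with antiderivative 2*exp(u).
Back in t: F(t) = 2*exp(t**2 + 3).
Then F(1) - F(0) = (2*exp(4)) - (2*exp(3)) = -2*(1 - exp(1))*exp(3).

-2*(1 - exp(1))*exp(3)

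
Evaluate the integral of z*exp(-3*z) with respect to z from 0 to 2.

(-7 + exp(6))*exp(-6)/9

Integrate by parts once (u = z, dv = exp(-3*z) dz).
An antiderivative is F(z) = (-3*z - 1)*exp(-3*z)/9.
Then F(2) - F(0) = (-7*exp(-6)/9) - (-1/9) = (-7 + exp(6))*exp(-6)/9.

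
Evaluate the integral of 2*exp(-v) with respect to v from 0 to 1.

2 - 2*exp(-1)

An antiderivative is F(v) = -2*exp(-v).
Then F(1) - F(0) = (-2*exp(-1)) - (-2) = 2 - 2*exp(-1).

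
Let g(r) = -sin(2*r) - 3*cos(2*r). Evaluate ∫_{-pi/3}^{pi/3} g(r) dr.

-3*sqrt(3)/2

An antiderivative is F(r) = -3*sin(2*r)/2 + cos(2*r)/2.
Then F(pi/3) - F(-pi/3) = (-3*sqrt(3)/4 - 1/4) - (-1/4 + 3*sqrt(3)/4) = -3*sqrt(3)/2.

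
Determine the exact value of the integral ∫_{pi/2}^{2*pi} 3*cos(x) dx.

An antiderivative is F(x) = 3*sin(x).
Then F(2*pi) - F(pi/2) = (0) - (3) = -3.

-3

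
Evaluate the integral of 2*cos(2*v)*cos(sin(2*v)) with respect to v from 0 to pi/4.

Let u = sin(2*v), so du = 2*cos(2*v) dv. When v = 0, u = 0; when v = pi/4, u = 1.
The integral becomes ∫ cos(u) du from 0 to 1, with antiderivative sin(u).
Back in v: F(v) = sin(sin(2*v)).
Then F(pi/4) - F(0) = (sin(1)) - (0) = sin(1).

sin(1)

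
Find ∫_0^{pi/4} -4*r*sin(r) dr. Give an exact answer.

sqrt(2)*(-4 + pi)/2

Integrate by parts once (u = r, dv = -4*sin(r) dr).
An antiderivative is F(r) = 4*r*cos(r) - 4*sin(r).
Then F(pi/4) - F(0) = (sqrt(2)*(-4 + pi)/2) - (0) = sqrt(2)*(-4 + pi)/2.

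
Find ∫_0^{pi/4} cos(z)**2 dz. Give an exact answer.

Use the identity cos^2(z) = (1 + cos(2*z))/2.
An antiderivative is F(z) = z/2 + sin(2*z)/4.
Then F(pi/4) - F(0) = (1/4 + pi/8) - (0) = 1/4 + pi/8.

1/4 + pi/8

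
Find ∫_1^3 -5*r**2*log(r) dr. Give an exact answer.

130/9 - 45*log(3)

Integrate by parts once (u = ln r, dv = -5*r**2 dr).
An antiderivative is F(r) = -5*r**3*(3*log(r) - 1)/9.
Then F(3) - F(1) = (15 - 45*log(3)) - (5/9) = 130/9 - 45*log(3).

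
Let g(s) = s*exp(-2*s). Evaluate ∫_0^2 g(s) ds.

Integrate by parts once (u = s, dv = exp(-2*s) ds).
An antiderivative is F(s) = (-2*s - 1)*exp(-2*s)/4.
Then F(2) - F(0) = (-5*exp(-4)/4) - (-1/4) = (-5 + exp(4))*exp(-4)/4.

(-5 + exp(4))*exp(-4)/4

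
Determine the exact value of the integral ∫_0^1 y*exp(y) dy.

1

Integrate by parts once (u = y, dv = exp(y) dy).
An antiderivative is F(y) = (y - 1)*exp(y).
Then F(1) - F(0) = (0) - (-1) = 1.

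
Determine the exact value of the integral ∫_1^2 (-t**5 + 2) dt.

By the power rule, an antiderivative is F(t) = -t**6/6 + 2*t.
Then F(2) - F(1) = (-20/3) - (11/6) = -17/2.

-17/2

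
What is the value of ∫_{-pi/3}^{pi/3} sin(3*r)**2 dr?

Use the identity sin^2(3*r) = (1 - cos(6*r))/2.
An antiderivative is F(r) = r/2 - sin(6*r)/12.
Then F(pi/3) - F(-pi/3) = (pi/6) - (-pi/6) = pi/3.

pi/3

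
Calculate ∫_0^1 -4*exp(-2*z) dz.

-2 + 2*exp(-2)

An antiderivative is F(z) = 2*exp(-2*z).
Then F(1) - F(0) = (2*exp(-2)) - (2) = -2 + 2*exp(-2).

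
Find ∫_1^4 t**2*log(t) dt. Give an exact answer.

-7 + 128*log(2)/3

Integrate by parts once (u = ln t, dv = t**2 dt).
An antiderivative is F(t) = t**3*(3*log(t) - 1)/9.
Then F(4) - F(1) = (-64/9 + 128*log(2)/3) - (-1/9) = -7 + 128*log(2)/3.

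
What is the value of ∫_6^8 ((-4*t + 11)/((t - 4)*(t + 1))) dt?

Factor the denominator: t**2 - 3*t - 4 = (t + 1)(t - 4).
Partial fractions: (-4*t + 11)/((t - 4)*(t + 1)) = -3/(t + 1) - 1/(t - 4).
An antiderivative is F(t) = -log(t - 4) - 3*log(t + 1).
Then F(8) - F(6) = (-6*log(3) - 2*log(2)) - (-3*log(7) - log(2)) = -6*log(3) - log(2) + 3*log(7).

-6*log(3) - log(2) + 3*log(7)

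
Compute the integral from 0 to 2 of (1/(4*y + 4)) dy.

An antiderivative is F(y) = log(4*y + 4)/4.
Then F(2) - F(0) = (log(12)/4) - (log(2)/2) = log(3)/4.

log(3)/4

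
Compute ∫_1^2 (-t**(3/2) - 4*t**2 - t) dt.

-313/30 - 8*sqrt(2)/5

By the power rule, an antiderivative is F(t) = -2*t**(5/2)/5 - 4*t**3/3 - t**2/2.
Then F(2) - F(1) = (-38/3 - 8*sqrt(2)/5) - (-67/30) = -313/30 - 8*sqrt(2)/5.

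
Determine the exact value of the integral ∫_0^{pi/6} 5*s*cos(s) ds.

-5 + 5*pi/12 + 5*sqrt(3)/2

Integrate by parts once (u = s, dv = 5*cos(s) ds).
An antiderivative is F(s) = 5*s*sin(s) + 5*cos(s).
Then F(pi/6) - F(0) = (5*pi/12 + 5*sqrt(3)/2) - (5) = -5 + 5*pi/12 + 5*sqrt(3)/2.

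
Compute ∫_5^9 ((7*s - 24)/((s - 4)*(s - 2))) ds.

-5*log(3) + 2*log(5) + 5*log(7)

Factor the denominator: s**2 - 6*s + 8 = (s - 2)(s - 4).
Partial fractions: (7*s - 24)/((s - 4)*(s - 2)) = 5/(s - 2) + 2/(s - 4).
An antiderivative is F(s) = 2*log(s - 4) + 5*log(s - 2).
Then F(9) - F(5) = (2*log(5) + 5*log(7)) - (5*log(3)) = -5*log(3) + 2*log(5) + 5*log(7).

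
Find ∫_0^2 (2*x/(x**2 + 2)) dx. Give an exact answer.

log(3)

Let u = x**2 + 2, so du = 2*x dx. When x = 0, u = 2; when x = 2, u = 6.
The integral becomes ∫ 1/u du from 2 to 6, with antiderivative log(u).
Back in x: F(x) = log(x**2 + 2).
Then F(2) - F(0) = (log(6)) - (log(2)) = log(3).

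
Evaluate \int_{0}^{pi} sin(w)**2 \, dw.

pi/2

Use the identity sin^2(w) = (1 - cos(2*w))/2.
An antiderivative is F(w) = w/2 - sin(2*w)/4.
Then F(pi) - F(0) = (pi/2) - (0) = pi/2.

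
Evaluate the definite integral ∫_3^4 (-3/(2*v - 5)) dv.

An antiderivative is F(v) = -3*log(2*v - 5)/2.
Then F(4) - F(3) = (-3*log(3)/2) - (0) = -3*log(3)/2.

-3*log(3)/2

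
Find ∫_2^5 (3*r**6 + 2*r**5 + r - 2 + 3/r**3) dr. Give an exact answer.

By the power rule, an antiderivative is F(r) = 3*r**7/7 + r**6/3 + r**2/2 - 2*r - 3/(2*r**2).
Then F(5) - F(2) = (20313781/525) - (12401/168) = 54066741/1400.

54066741/1400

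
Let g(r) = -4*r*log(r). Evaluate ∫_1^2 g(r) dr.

Integrate by parts once (u = ln r, dv = -4*r dr).
An antiderivative is F(r) = -r**2*(2*log(r) - 1).
Then F(2) - F(1) = (4 - 8*log(2)) - (1) = 3 - 8*log(2).

3 - 8*log(2)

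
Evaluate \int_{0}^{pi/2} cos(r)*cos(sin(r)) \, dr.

Let u = sin(r), so du = cos(r) dr. When r = 0, u = 0; when r = pi/2, u = 1.
The integral becomes ∫ cos(u) du from 0 to 1, with antiderivative sin(u).
Back in r: F(r) = sin(sin(r)).
Then F(pi/2) - F(0) = (sin(1)) - (0) = sin(1).

sin(1)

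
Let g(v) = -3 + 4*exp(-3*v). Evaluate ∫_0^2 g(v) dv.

-14/3 - 4*exp(-6)/3

An antiderivative is F(v) = -3*v - 4*exp(-3*v)/3.
Then F(2) - F(0) = (-6 - 4*exp(-6)/3) - (-4/3) = -14/3 - 4*exp(-6)/3.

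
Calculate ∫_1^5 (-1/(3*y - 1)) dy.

-log(14)/3 + log(2)/3

An antiderivative is F(y) = -log(3*y - 1)/3.
Then F(5) - F(1) = (-log(14)/3) - (-log(2)/3) = -log(14)/3 + log(2)/3.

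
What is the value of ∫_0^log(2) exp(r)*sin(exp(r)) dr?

-cos(2) + cos(1)

Let u = exp(r), so du = exp(r) dr. When r = 0, u = 1; when r = log(2), u = 2.
The integral becomes ∫ sin(u) du from 1 to 2, with antiderivative -cos(u).
Back in r: F(r) = -cos(exp(r)).
Then F(log(2)) - F(0) = (-cos(2)) - (-cos(1)) = -cos(2) + cos(1).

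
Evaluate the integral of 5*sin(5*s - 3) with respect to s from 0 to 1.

cos(3) - cos(2)

Let u = 5*s - 3, so du = 5 ds. When s = 0, u = -3; when s = 1, u = 2.
The integral becomes ∫ sin(u) du from -3 to 2, with antiderivative -cos(u).
Back in s: F(s) = -cos(5*s - 3).
Then F(1) - F(0) = (-cos(2)) - (-cos(3)) = cos(3) - cos(2).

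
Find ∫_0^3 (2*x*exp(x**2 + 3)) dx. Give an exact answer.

-exp(3) + exp(12)

Let u = x**2 + 3, so du = 2*x dx. When x = 0, u = 3; when x = 3, u = 12.
The integral becomes ∫ exp(u) du from 3 to 12, with antiderivative exp(u).
Back in x: F(x) = exp(x**2 + 3).
Then F(3) - F(0) = (exp(12)) - (exp(3)) = -exp(3) + exp(12).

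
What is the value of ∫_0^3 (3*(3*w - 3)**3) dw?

Let u = 3*w - 3, so du = 3 dw. When w = 0, u = -3; when w = 3, u = 6.
The integral becomes ∫ u**3 du from -3 to 6, with antiderivative u**4/4.
Back in w: F(w) = (3*w - 3)**4/4.
Then F(3) - F(0) = (324) - (81/4) = 1215/4.

1215/4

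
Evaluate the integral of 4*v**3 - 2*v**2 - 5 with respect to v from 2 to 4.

578/3

By the power rule, an antiderivative is F(v) = v**4 - 2*v**3/3 - 5*v.
Then F(4) - F(2) = (580/3) - (2/3) = 578/3.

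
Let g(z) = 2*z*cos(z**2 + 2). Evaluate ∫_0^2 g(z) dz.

-sin(2) + sin(6)

Let u = z**2 + 2, so du = 2*z dz. When z = 0, u = 2; when z = 2, u = 6.
The integral becomes ∫ cos(u) du from 2 to 6, with antiderivative sin(u).
Back in z: F(z) = sin(z**2 + 2).
Then F(2) - F(0) = (sin(6)) - (sin(2)) = -sin(2) + sin(6).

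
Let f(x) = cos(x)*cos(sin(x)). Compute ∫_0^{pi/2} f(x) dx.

Let u = sin(x), so du = cos(x) dx. When x = 0, u = 0; when x = pi/2, u = 1.
The integral becomes ∫ cos(u) du from 0 to 1, with antiderivative sin(u).
Back in x: F(x) = sin(sin(x)).
Then F(pi/2) - F(0) = (sin(1)) - (0) = sin(1).

sin(1)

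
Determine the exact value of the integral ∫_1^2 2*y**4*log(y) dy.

-62/25 + 64*log(2)/5

Integrate by parts once (u = ln y, dv = 2*y**4 dy).
An antiderivative is F(y) = 2*y**5*(5*log(y) - 1)/25.
Then F(2) - F(1) = (-64/25 + 64*log(2)/5) - (-2/25) = -62/25 + 64*log(2)/5.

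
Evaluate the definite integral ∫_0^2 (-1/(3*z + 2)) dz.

-2*log(2)/3

An antiderivative is F(z) = -log(3*z + 2)/3.
Then F(2) - F(0) = (-log(2)) - (-log(2)/3) = -2*log(2)/3.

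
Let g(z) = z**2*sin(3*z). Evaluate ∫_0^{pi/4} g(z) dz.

-2/27 - sqrt(2)/27 + sqrt(2)*pi/36 + sqrt(2)*pi**2/96

Integrate by parts twice (u = z^2, dv = sin(3*z) dz).
An antiderivative is F(z) = -z**2*cos(3*z)/3 + 2*z*sin(3*z)/9 + 2*cos(3*z)/27.
Then F(pi/4) - F(0) = (sqrt(2)*(-32 + 24*pi + 9*pi**2)/864) - (2/27) = -2/27 - sqrt(2)/27 + sqrt(2)*pi/36 + sqrt(2)*pi**2/96.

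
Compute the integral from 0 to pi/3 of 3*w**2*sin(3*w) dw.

-4/9 + pi**2/9

Integrate by parts twice (u = w^2, dv = 3*sin(3*w) dw).
An antiderivative is F(w) = -w**2*cos(3*w) + 2*w*sin(3*w)/3 + 2*cos(3*w)/9.
Then F(pi/3) - F(0) = (-2/9 + pi**2/9) - (2/9) = -4/9 + pi**2/9.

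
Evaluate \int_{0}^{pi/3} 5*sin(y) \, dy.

An antiderivative is F(y) = -5*cos(y).
Then F(pi/3) - F(0) = (-5/2) - (-5) = 5/2.

5/2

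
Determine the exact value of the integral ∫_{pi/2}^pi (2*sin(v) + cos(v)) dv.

1

An antiderivative is F(v) = sin(v) - 2*cos(v).
Then F(pi) - F(pi/2) = (2) - (1) = 1.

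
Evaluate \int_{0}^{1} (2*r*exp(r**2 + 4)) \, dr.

Let u = r**2 + 4, so du = 2*r dr. When r = 0, u = 4; when r = 1, u = 5.
The integral becomes ∫ exp(u) du from 4 to 5, with antiderivative exp(u).
Back in r: F(r) = exp(r**2 + 4).
Then F(1) - F(0) = (exp(5)) - (exp(4)) = -exp(4) + exp(5).

-exp(4) + exp(5)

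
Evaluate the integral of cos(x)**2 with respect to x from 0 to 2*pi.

Use the identity cos^2(x) = (1 + cos(2*x))/2.
An antiderivative is F(x) = x/2 + sin(2*x)/4.
Then F(2*pi) - F(0) = (pi) - (0) = pi.

pi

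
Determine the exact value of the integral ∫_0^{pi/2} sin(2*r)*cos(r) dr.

2/3

Use the identity sin(2*r)cos(r) = [sin(3*r) + sin(r)]/2.
An antiderivative is F(r) = -cos(r)/2 - cos(3*r)/6.
Then F(pi/2) - F(0) = (0) - (-2/3) = 2/3.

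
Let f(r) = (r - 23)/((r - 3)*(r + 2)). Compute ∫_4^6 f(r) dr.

-9*log(3) + 10*log(2)

Factor the denominator: r**2 - r - 6 = (r + 2)(r - 3).
Partial fractions: (r - 23)/((r - 3)*(r + 2)) = 5/(r + 2) - 4/(r - 3).
An antiderivative is F(r) = -4*log(r - 3) + 5*log(r + 2).
Then F(6) - F(4) = (-4*log(3) + 15*log(2)) - (5*log(2) + 5*log(3)) = -9*log(3) + 10*log(2).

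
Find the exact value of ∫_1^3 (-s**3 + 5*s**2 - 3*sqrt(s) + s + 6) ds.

124/3 - 6*sqrt(3)

By the power rule, an antiderivative is F(s) = -s**4/4 - 2*s**(3/2) + 5*s**3/3 + s**2/2 + 6*s.
Then F(3) - F(1) = (189/4 - 6*sqrt(3)) - (71/12) = 124/3 - 6*sqrt(3).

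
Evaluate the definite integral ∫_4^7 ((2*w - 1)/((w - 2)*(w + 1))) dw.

log(4)

Factor the denominator: w**2 - w - 2 = (w + 1)(w - 2).
Partial fractions: (2*w - 1)/((w - 2)*(w + 1)) = 1/(w + 1) + 1/(w - 2).
An antiderivative is F(w) = log(w - 2) + log(w + 1).
Then F(7) - F(4) = (log(40)) - (log(10)) = log(4).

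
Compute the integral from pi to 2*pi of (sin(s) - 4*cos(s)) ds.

-2

An antiderivative is F(s) = -4*sin(s) - cos(s).
Then F(2*pi) - F(pi) = (-1) - (1) = -2.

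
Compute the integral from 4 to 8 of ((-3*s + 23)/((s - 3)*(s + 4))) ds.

Factor the denominator: s**2 + s - 12 = (s + 4)(s - 3).
Partial fractions: (-3*s + 23)/((s - 3)*(s + 4)) = -5/(s + 4) + 2/(s - 3).
An antiderivative is F(s) = 2*log(s - 3) - 5*log(s + 4).
Then F(8) - F(4) = (-10*log(2) - 5*log(3) + 2*log(5)) - (-15*log(2)) = -5*log(3) + 2*log(5) + 5*log(2).

-5*log(3) + 2*log(5) + 5*log(2)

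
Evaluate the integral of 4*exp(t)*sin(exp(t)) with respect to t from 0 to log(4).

4*cos(1) - 4*cos(4)

Let u = exp(t), so du = exp(t) dt. When t = 0, u = 1; when t = log(4), u = 4.
The integral becomes 4·∫ sin(u) du from 1 to 4, with antiderivative -4*cos(u).
Back in t: F(t) = -4*cos(exp(t)).
Then F(log(4)) - F(0) = (-4*cos(4)) - (-4*cos(1)) = 4*cos(1) - 4*cos(4).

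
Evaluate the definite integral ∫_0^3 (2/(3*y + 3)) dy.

4*log(2)/3

An antiderivative is F(y) = 2*log(3*y + 3)/3.
Then F(3) - F(0) = (2*log(12)/3) - (2*log(3)/3) = 4*log(2)/3.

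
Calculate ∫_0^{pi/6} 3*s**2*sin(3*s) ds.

Integrate by parts twice (u = s^2, dv = 3*sin(3*s) ds).
An antiderivative is F(s) = -s**2*cos(3*s) + 2*s*sin(3*s)/3 + 2*cos(3*s)/9.
Then F(pi/6) - F(0) = (pi/9) - (2/9) = -2/9 + pi/9.

-2/9 + pi/9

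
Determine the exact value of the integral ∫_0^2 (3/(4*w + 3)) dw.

An antiderivative is F(w) = 3*log(4*w + 3)/4.
Then F(2) - F(0) = (3*log(11)/4) - (3*log(3)/4) = -3*log(3)/4 + 3*log(11)/4.

-3*log(3)/4 + 3*log(11)/4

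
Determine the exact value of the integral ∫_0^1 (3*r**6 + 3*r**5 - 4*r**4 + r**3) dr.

53/140

By the power rule, an antiderivative is F(r) = 3*r**7/7 + r**6/2 - 4*r**5/5 + r**4/4.
Then F(1) - F(0) = (53/140) - (0) = 53/140.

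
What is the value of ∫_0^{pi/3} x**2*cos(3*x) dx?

Integrate by parts twice (u = x^2, dv = cos(3*x) dx).
An antiderivative is F(x) = x**2*sin(3*x)/3 + 2*x*cos(3*x)/9 - 2*sin(3*x)/27.
Then F(pi/3) - F(0) = (-2*pi/27) - (0) = -2*pi/27.

-2*pi/27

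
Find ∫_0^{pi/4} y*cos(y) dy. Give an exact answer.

Integrate by parts once (u = y, dv = cos(y) dy).
An antiderivative is F(y) = y*sin(y) + cos(y).
Then F(pi/4) - F(0) = (sqrt(2)*(pi + 4)/8) - (1) = -1 + sqrt(2)*pi/8 + sqrt(2)/2.

-1 + sqrt(2)*pi/8 + sqrt(2)/2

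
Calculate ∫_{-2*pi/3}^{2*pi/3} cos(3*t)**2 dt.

Use the identity cos^2(3*t) = (1 + cos(6*t))/2.
An antiderivative is F(t) = t/2 + sin(6*t)/12.
Then F(2*pi/3) - F(-2*pi/3) = (pi/3) - (-pi/3) = 2*pi/3.

2*pi/3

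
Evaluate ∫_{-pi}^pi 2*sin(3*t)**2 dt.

Use the identity sin^2(3*t) = (1 - cos(6*t))/2.
An antiderivative is F(t) = t - sin(6*t)/6.
Then F(pi) - F(-pi) = (pi) - (-pi) = 2*pi.

2*pi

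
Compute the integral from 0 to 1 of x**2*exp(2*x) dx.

Integrate by parts twice (u = x^2, dv = exp(2*x) dx).
An antiderivative is F(x) = (2*x**2 - 2*x + 1)*exp(2*x)/4.
Then F(1) - F(0) = (exp(2)/4) - (1/4) = -1/4 + exp(2)/4.

-1/4 + exp(2)/4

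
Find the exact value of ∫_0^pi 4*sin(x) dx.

8

An antiderivative is F(x) = -4*cos(x).
Then F(pi) - F(0) = (4) - (-4) = 8.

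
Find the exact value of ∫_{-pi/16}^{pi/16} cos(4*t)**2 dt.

1/8 + pi/16

Use the identity cos^2(4*t) = (1 + cos(8*t))/2.
An antiderivative is F(t) = t/2 + sin(8*t)/16.
Then F(pi/16) - F(-pi/16) = (1/16 + pi/32) - (-pi/32 - 1/16) = 1/8 + pi/16.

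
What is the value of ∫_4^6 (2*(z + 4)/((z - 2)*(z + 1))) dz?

Factor the denominator: z**2 - z - 2 = (z + 1)(z - 2).
Partial fractions: 2*(z + 4)/((z - 2)*(z + 1)) = -2/(z + 1) + 4/(z - 2).
An antiderivative is F(z) = 4*log(z - 2) - 2*log(z + 1).
Then F(6) - F(4) = (-2*log(7) + 8*log(2)) - (log(16/25)) = -2*log(7) + 4*log(2) + 2*log(5).

-2*log(7) + 4*log(2) + 2*log(5)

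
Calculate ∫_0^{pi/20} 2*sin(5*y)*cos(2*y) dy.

Use the identity sin(5*y)cos(2*y) = [sin(7*y) + sin(3*y)]/2.
An antiderivative is F(y) = -cos(3*y)/3 - cos(7*y)/7.
Then F(pi/20) - F(0) = (-5*sqrt(sqrt(5) + 5)/42 - sqrt(10)/42 + sqrt(2)/42) - (-10/21) = -5*sqrt(sqrt(5) + 5)/42 - sqrt(10)/42 + sqrt(2)/42 + 10/21.

-5*sqrt(sqrt(5) + 5)/42 - sqrt(10)/42 + sqrt(2)/42 + 10/21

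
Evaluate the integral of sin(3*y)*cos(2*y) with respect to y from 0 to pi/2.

Use the identity sin(3*y)cos(2*y) = [sin(5*y) + sin(y)]/2.
An antiderivative is F(y) = -cos(y)/2 - cos(5*y)/10.
Then F(pi/2) - F(0) = (0) - (-3/5) = 3/5.

3/5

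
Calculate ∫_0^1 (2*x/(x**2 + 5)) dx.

log(6/5)

Let u = x**2 + 5, so du = 2*x dx. When x = 0, u = 5; when x = 1, u = 6.
The integral becomes ∫ 1/u du from 5 to 6, with antiderivative log(u).
Back in x: F(x) = log(x**2 + 5).
Then F(1) - F(0) = (log(6)) - (log(5)) = log(6/5).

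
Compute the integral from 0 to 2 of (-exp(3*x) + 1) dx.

An antiderivative is F(x) = -exp(3*x)/3 + x.
Then F(2) - F(0) = (2 - exp(6)/3) - (-1/3) = 7/3 - exp(6)/3.

7/3 - exp(6)/3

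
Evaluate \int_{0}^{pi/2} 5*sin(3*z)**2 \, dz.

Use the identity sin^2(3*z) = (1 - cos(6*z))/2.
An antiderivative is F(z) = 5*z/2 - 5*sin(6*z)/12.
Then F(pi/2) - F(0) = (5*pi/4) - (0) = 5*pi/4.

5*pi/4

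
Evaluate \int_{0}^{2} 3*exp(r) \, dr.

An antiderivative is F(r) = 3*exp(r).
Then F(2) - F(0) = (3*exp(2)) - (3) = -3 + 3*exp(2).

-3 + 3*exp(2)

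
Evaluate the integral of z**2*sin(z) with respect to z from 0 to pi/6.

Integrate by parts twice (u = z^2, dv = sin(z) dz).
An antiderivative is F(z) = -z**2*cos(z) + 2*z*sin(z) + 2*cos(z).
Then F(pi/6) - F(0) = (-sqrt(3)*pi**2/72 + pi/6 + sqrt(3)) - (2) = -2 - sqrt(3)*pi**2/72 + pi/6 + sqrt(3).

-2 - sqrt(3)*pi**2/72 + pi/6 + sqrt(3)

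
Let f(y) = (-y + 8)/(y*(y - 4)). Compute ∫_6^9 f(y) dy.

Factor the denominator: y**2 - 4*y = y(y - 4).
Partial fractions: (-y + 8)/(y*(y - 4)) = -2/y + 1/(y - 4).
An antiderivative is F(y) = -2*log(y) + log(y - 4).
Then F(9) - F(6) = (log(5/81)) - (-log(18)) = log(10/9).

log(10/9)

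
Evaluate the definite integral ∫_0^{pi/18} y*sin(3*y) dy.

-sqrt(3)*pi/108 + 1/18

Integrate by parts once (u = y, dv = sin(3*y) dy).
An antiderivative is F(y) = -y*cos(3*y)/3 + sin(3*y)/9.
Then F(pi/18) - F(0) = (-sqrt(3)*pi/108 + 1/18) - (0) = -sqrt(3)*pi/108 + 1/18.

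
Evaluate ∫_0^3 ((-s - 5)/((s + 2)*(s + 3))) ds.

Factor the denominator: s**2 + 5*s + 6 = (s + 3)(s + 2).
Partial fractions: (-s - 5)/((s + 2)*(s + 3)) = 2/(s + 3) - 3/(s + 2).
An antiderivative is F(s) = -3*log(s + 2) + 2*log(s + 3).
Then F(3) - F(0) = (-3*log(5) + 2*log(2) + 2*log(3)) - (log(9/8)) = -3*log(5) + 5*log(2).

-3*log(5) + 5*log(2)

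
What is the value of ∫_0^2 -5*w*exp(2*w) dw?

Integrate by parts once (u = w, dv = -5*exp(2*w) dw).
An antiderivative is F(w) = (-10*w + 5)*exp(2*w)/4.
Then F(2) - F(0) = (-15*exp(4)/4) - (5/4) = -15*exp(4)/4 - 5/4.

-15*exp(4)/4 - 5/4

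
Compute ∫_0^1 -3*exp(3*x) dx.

An antiderivative is F(x) = -exp(3*x).
Then F(1) - F(0) = (-exp(3)) - (-1) = 1 - exp(3).

1 - exp(3)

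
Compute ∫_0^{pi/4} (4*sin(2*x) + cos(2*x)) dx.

5/2

An antiderivative is F(x) = sin(2*x)/2 - 2*cos(2*x).
Then F(pi/4) - F(0) = (1/2) - (-2) = 5/2.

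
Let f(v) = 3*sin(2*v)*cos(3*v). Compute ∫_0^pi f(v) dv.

-12/5

Use the identity sin(2*v)cos(3*v) = [sin(5*v) + sin(-v)]/2.
An antiderivative is F(v) = 3*cos(v)/2 - 3*cos(5*v)/10.
Then F(pi) - F(0) = (-6/5) - (6/5) = -12/5.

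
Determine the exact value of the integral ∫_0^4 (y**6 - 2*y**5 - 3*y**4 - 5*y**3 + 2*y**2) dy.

8768/105

By the power rule, an antiderivative is F(y) = y**7/7 - y**6/3 - 3*y**5/5 - 5*y**4/4 + 2*y**3/3.
Then F(4) - F(0) = (8768/105) - (0) = 8768/105.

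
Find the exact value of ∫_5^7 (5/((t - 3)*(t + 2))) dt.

Factor the denominator: t**2 - t - 6 = (t + 2)(t - 3).
Partial fractions: 5/((t - 3)*(t + 2)) = -1/(t + 2) + 1/(t - 3).
An antiderivative is F(t) = log(t - 3) - log(t + 2).
Then F(7) - F(5) = (log(4/9)) - (log(2/7)) = log(14/9).

log(14/9)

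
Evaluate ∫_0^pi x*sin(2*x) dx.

-pi/2

Integrate by parts once (u = x, dv = sin(2*x) dx).
An antiderivative is F(x) = -x*cos(2*x)/2 + sin(2*x)/4.
Then F(pi) - F(0) = (-pi/2) - (0) = -pi/2.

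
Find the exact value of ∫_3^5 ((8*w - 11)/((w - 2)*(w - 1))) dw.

Factor the denominator: w**2 - 3*w + 2 = (w - 1)(w - 2).
Partial fractions: (8*w - 11)/((w - 2)*(w - 1)) = 3/(w - 1) + 5/(w - 2).
An antiderivative is F(w) = 5*log(w - 2) + 3*log(w - 1).
Then F(5) - F(3) = (6*log(2) + 5*log(3)) - (log(8)) = 3*log(2) + 5*log(3).

3*log(2) + 5*log(3)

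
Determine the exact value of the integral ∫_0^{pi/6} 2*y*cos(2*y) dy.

-1/4 + sqrt(3)*pi/12

Integrate by parts once (u = y, dv = 2*cos(2*y) dy).
An antiderivative is F(y) = y*sin(2*y) + cos(2*y)/2.
Then F(pi/6) - F(0) = (1/4 + sqrt(3)*pi/12) - (1/2) = -1/4 + sqrt(3)*pi/12.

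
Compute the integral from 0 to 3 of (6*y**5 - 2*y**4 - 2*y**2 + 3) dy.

3114/5

By the power rule, an antiderivative is F(y) = y**6 - 2*y**5/5 - 2*y**3/3 + 3*y.
Then F(3) - F(0) = (3114/5) - (0) = 3114/5.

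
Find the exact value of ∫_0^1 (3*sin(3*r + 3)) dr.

Let u = 3*r + 3, so du = 3 dr. When r = 0, u = 3; when r = 1, u = 6.
The integral becomes ∫ sin(u) du from 3 to 6, with antiderivative -cos(u).
Back in r: F(r) = -cos(3*r + 3).
Then F(1) - F(0) = (-cos(6)) - (-cos(3)) = cos(3) - cos(6).

cos(3) - cos(6)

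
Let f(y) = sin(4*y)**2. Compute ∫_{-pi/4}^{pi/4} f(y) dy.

pi/4

Use the identity sin^2(4*y) = (1 - cos(8*y))/2.
An antiderivative is F(y) = y/2 - sin(8*y)/16.
Then F(pi/4) - F(-pi/4) = (pi/8) - (-pi/8) = pi/4.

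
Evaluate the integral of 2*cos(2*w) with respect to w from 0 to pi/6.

sqrt(3)/2

An antiderivative is F(w) = sin(2*w).
Then F(pi/6) - F(0) = (sqrt(3)/2) - (0) = sqrt(3)/2.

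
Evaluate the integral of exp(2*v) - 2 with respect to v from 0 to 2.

-9/2 + exp(4)/2

An antiderivative is F(v) = exp(2*v)/2 - 2*v.
Then F(2) - F(0) = (-4 + exp(4)/2) - (1/2) = -9/2 + exp(4)/2.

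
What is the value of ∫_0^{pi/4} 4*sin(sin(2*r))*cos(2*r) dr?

Let u = sin(2*r), so du = 2*cos(2*r) dr. When r = 0, u = 0; when r = pi/4, u = 1.
The integral becomes 2·∫ sin(u) du from 0 to 1, with antiderivative -2*cos(u).
Back in r: F(r) = -2*cos(sin(2*r)).
Then F(pi/4) - F(0) = (-2*cos(1)) - (-2) = 2 - 2*cos(1).

2 - 2*cos(1)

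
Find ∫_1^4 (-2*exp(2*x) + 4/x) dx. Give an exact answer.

An antiderivative is F(x) = -exp(2*x) + 4*log(x).
Then F(4) - F(1) = (-exp(8) + 8*log(2)) - (-exp(2)) = -exp(8) + 8*log(2) + exp(2).

-exp(8) + 8*log(2) + exp(2)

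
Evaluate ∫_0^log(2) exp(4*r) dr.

Let u = exp(r), so du = exp(r) dr. When r = 0, u = 1; when r = log(2), u = 2.
The integral becomes ∫ u**3 du from 1 to 2, with antiderivative u**4/4.
Back in r: F(r) = exp(4*r)/4.
Then F(log(2)) - F(0) = (4) - (1/4) = 15/4.

15/4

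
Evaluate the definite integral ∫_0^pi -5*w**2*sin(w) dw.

Integrate by parts twice (u = w^2, dv = -5*sin(w) dw).
An antiderivative is F(w) = 5*w**2*cos(w) - 10*w*sin(w) - 10*cos(w).
Then F(pi) - F(0) = (10 - 5*pi**2) - (-10) = 20 - 5*pi**2.

20 - 5*pi**2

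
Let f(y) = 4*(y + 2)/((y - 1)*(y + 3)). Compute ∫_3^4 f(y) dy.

Factor the denominator: y**2 + 2*y - 3 = (y + 3)(y - 1).
Partial fractions: 4*(y + 2)/((y - 1)*(y + 3)) = 1/(y + 3) + 3/(y - 1).
An antiderivative is F(y) = 3*log(y - 1) + log(y + 3).
Then F(4) - F(3) = (log(7) + 3*log(3)) - (log(48)) = log(63/16).

log(63/16)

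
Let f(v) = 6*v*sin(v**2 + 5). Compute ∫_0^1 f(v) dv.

-3*cos(6) + 3*cos(5)

Let u = v**2 + 5, so du = 2*v dv. When v = 0, u = 5; when v = 1, u = 6.
The integral becomes 3·∫ sin(u) du from 5 to 6, with antiderivative -3*cos(u).
Back in v: F(v) = -3*cos(v**2 + 5).
Then F(1) - F(0) = (-3*cos(6)) - (-3*cos(5)) = -3*cos(6) + 3*cos(5).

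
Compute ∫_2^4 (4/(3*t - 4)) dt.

An antiderivative is F(t) = 4*log(3*t - 4)/3.
Then F(4) - F(2) = (log(16)) - (4*log(2)/3) = 8*log(2)/3.

8*log(2)/3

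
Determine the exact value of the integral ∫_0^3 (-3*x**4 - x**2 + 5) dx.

By the power rule, an antiderivative is F(x) = -3*x**5/5 - x**3/3 + 5*x.
Then F(3) - F(0) = (-699/5) - (0) = -699/5.

-699/5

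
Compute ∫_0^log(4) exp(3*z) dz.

21

Let u = exp(z), so du = exp(z) dz. When z = 0, u = 1; when z = log(4), u = 4.
The integral becomes ∫ u**2 du from 1 to 4, with antiderivative u**3/3.
Back in z: F(z) = exp(3*z)/3.
Then F(log(4)) - F(0) = (64/3) - (1/3) = 21.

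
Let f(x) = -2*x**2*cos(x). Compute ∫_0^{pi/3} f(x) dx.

Integrate by parts twice (u = x^2, dv = -2*cos(x) dx).
An antiderivative is F(x) = -2*x**2*sin(x) - 4*x*cos(x) + 4*sin(x).
Then F(pi/3) - F(0) = (-2*pi/3 - sqrt(3)*pi**2/9 + 2*sqrt(3)) - (0) = -2*pi/3 - sqrt(3)*pi**2/9 + 2*sqrt(3).

-2*pi/3 - sqrt(3)*pi**2/9 + 2*sqrt(3)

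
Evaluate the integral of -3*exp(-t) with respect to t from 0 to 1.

-3 + 3*exp(-1)

An antiderivative is F(t) = 3*exp(-t).
Then F(1) - F(0) = (3*exp(-1)) - (3) = -3 + 3*exp(-1).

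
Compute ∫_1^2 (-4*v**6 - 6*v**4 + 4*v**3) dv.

By the power rule, an antiderivative is F(v) = -4*v**7/7 - 6*v**5/5 + v**4.
Then F(2) - F(1) = (-3344/35) - (-27/35) = -3317/35.

-3317/35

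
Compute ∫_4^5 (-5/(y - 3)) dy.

An antiderivative is F(y) = -5*log(y - 3).
Then F(5) - F(4) = (-log(32)) - (0) = -log(32).

-log(32)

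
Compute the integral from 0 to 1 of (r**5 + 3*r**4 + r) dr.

19/15

By the power rule, an antiderivative is F(r) = r**6/6 + 3*r**5/5 + r**2/2.
Then F(1) - F(0) = (19/15) - (0) = 19/15.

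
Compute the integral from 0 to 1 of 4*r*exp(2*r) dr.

Integrate by parts once (u = r, dv = 4*exp(2*r) dr).
An antiderivative is F(r) = (2*r - 1)*exp(2*r).
Then F(1) - F(0) = (exp(2)) - (-1) = 1 + exp(2).

1 + exp(2)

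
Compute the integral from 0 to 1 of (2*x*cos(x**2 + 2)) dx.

Let u = x**2 + 2, so du = 2*x dx. When x = 0, u = 2; when x = 1, u = 3.
The integral becomes ∫ cos(u) du from 2 to 3, with antiderivative sin(u).
Back in x: F(x) = sin(x**2 + 2).
Then F(1) - F(0) = (sin(3)) - (sin(2)) = -sin(2) + sin(3).

-sin(2) + sin(3)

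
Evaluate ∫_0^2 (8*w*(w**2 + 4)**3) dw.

Let u = w**2 + 4, so du = 2*w dw. When w = 0, u = 4; when w = 2, u = 8.
The integral becomes 4·∫ u**3 du from 4 to 8, with antiderivative u**4.
Back in w: F(w) = (w**2 + 4)**4.
Then F(2) - F(0) = (4096) - (256) = 3840.

3840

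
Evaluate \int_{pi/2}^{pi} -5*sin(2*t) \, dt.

An antiderivative is F(t) = 5*cos(2*t)/2.
Then F(pi) - F(pi/2) = (5/2) - (-5/2) = 5.

5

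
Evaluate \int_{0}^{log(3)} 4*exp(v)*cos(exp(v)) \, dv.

-4*sin(1) + 4*sin(3)

Let u = exp(v), so du = exp(v) dv. When v = 0, u = 1; when v = log(3), u = 3.
The integral becomes 4·∫ cos(u) du from 1 to 3, with antiderivative 4*sin(u).
Back in v: F(v) = 4*sin(exp(v)).
Then F(log(3)) - F(0) = (4*sin(3)) - (4*sin(1)) = -4*sin(1) + 4*sin(3).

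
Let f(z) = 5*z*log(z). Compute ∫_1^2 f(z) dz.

Integrate by parts once (u = ln z, dv = 5*z dz).
An antiderivative is F(z) = 5*z**2*(2*log(z) - 1)/4.
Then F(2) - F(1) = (-5 + 10*log(2)) - (-5/4) = -15/4 + 10*log(2).

-15/4 + 10*log(2)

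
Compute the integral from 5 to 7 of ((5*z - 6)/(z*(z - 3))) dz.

-2*log(5) + 3*log(2) + 2*log(7)

Factor the denominator: z**2 - 3*z = z(z - 3).
Partial fractions: (5*z - 6)/(z*(z - 3)) = 2/z + 3/(z - 3).
An antiderivative is F(z) = 2*log(z) + 3*log(z - 3).
Then F(7) - F(5) = (2*log(7) + 6*log(2)) - (3*log(2) + 2*log(5)) = -2*log(5) + 3*log(2) + 2*log(7).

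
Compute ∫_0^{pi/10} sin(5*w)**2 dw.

Use the identity sin^2(5*w) = (1 - cos(10*w))/2.
An antiderivative is F(w) = w/2 - sin(10*w)/20.
Then F(pi/10) - F(0) = (pi/20) - (0) = pi/20.

pi/20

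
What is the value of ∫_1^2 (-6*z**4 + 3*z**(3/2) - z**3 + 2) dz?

-803/20 + 24*sqrt(2)/5

By the power rule, an antiderivative is F(z) = 6*z**(5/2)/5 - 6*z**5/5 - z**4/4 + 2*z.
Then F(2) - F(1) = (-192/5 + 24*sqrt(2)/5) - (7/4) = -803/20 + 24*sqrt(2)/5.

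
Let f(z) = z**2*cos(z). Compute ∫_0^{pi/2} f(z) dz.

-2 + pi**2/4

Integrate by parts twice (u = z^2, dv = cos(z) dz).
An antiderivative is F(z) = z**2*sin(z) + 2*z*cos(z) - 2*sin(z).
Then F(pi/2) - F(0) = (-2 + pi**2/4) - (0) = -2 + pi**2/4.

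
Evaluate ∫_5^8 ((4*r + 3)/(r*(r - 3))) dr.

-8*log(2) + 6*log(5)

Factor the denominator: r**2 - 3*r = r(r - 3).
Partial fractions: (4*r + 3)/(r*(r - 3)) = -1/r + 5/(r - 3).
An antiderivative is F(r) = -log(r) + 5*log(r - 3).
Then F(8) - F(5) = (-3*log(2) + 5*log(5)) - (log(32/5)) = -8*log(2) + 6*log(5).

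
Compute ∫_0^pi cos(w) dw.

0

An antiderivative is F(w) = sin(w).
Then F(pi) - F(0) = (0) - (0) = 0.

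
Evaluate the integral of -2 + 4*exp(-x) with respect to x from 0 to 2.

-4*exp(-2)

An antiderivative is F(x) = -2*x - 4*exp(-x).
Then F(2) - F(0) = (-4 - 4*exp(-2)) - (-4) = -4*exp(-2).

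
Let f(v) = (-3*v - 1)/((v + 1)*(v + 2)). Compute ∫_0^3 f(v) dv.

-5*log(5) + 9*log(2)

Factor the denominator: v**2 + 3*v + 2 = (v + 2)(v + 1).
Partial fractions: (-3*v - 1)/((v + 1)*(v + 2)) = -5/(v + 2) + 2/(v + 1).
An antiderivative is F(v) = 2*log(v + 1) - 5*log(v + 2).
Then F(3) - F(0) = (-5*log(5) + 4*log(2)) - (-log(32)) = -5*log(5) + 9*log(2).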